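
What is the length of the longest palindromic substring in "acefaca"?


Input: "acefaca"
Checking substrings for palindromes:
  [4:7] "aca" (len 3) => palindrome
Longest palindromic substring: "aca" with length 3

3


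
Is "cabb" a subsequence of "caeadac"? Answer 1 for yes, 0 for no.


Check if "cabb" is a subsequence of "caeadac"
Greedy scan:
  Position 0 ('c'): matches sub[0] = 'c'
  Position 1 ('a'): matches sub[1] = 'a'
  Position 2 ('e'): no match needed
  Position 3 ('a'): no match needed
  Position 4 ('d'): no match needed
  Position 5 ('a'): no match needed
  Position 6 ('c'): no match needed
Only matched 2/4 characters => not a subsequence

0


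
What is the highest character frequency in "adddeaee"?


Input: adddeaee
Character counts:
  'a': 2
  'd': 3
  'e': 3
Maximum frequency: 3

3


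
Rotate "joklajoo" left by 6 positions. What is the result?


Input: "joklajoo", rotate left by 6
First 6 characters: "joklaj"
Remaining characters: "oo"
Concatenate remaining + first: "oo" + "joklaj" = "oojoklaj"

oojoklaj


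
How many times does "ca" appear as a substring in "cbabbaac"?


Searching for "ca" in "cbabbaac"
Scanning each position:
  Position 0: "cb" => no
  Position 1: "ba" => no
  Position 2: "ab" => no
  Position 3: "bb" => no
  Position 4: "ba" => no
  Position 5: "aa" => no
  Position 6: "ac" => no
Total occurrences: 0

0


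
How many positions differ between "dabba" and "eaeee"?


Comparing "dabba" and "eaeee" position by position:
  Position 0: 'd' vs 'e' => DIFFER
  Position 1: 'a' vs 'a' => same
  Position 2: 'b' vs 'e' => DIFFER
  Position 3: 'b' vs 'e' => DIFFER
  Position 4: 'a' vs 'e' => DIFFER
Positions that differ: 4

4


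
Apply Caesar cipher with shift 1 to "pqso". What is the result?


Caesar cipher: shift "pqso" by 1
  'p' (pos 15) + 1 = pos 16 = 'q'
  'q' (pos 16) + 1 = pos 17 = 'r'
  's' (pos 18) + 1 = pos 19 = 't'
  'o' (pos 14) + 1 = pos 15 = 'p'
Result: qrtp

qrtp


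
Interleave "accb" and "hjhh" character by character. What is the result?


Interleaving "accb" and "hjhh":
  Position 0: 'a' from first, 'h' from second => "ah"
  Position 1: 'c' from first, 'j' from second => "cj"
  Position 2: 'c' from first, 'h' from second => "ch"
  Position 3: 'b' from first, 'h' from second => "bh"
Result: ahcjchbh

ahcjchbh


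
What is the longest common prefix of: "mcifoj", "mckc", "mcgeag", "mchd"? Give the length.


Words: mcifoj, mckc, mcgeag, mchd
  Position 0: all 'm' => match
  Position 1: all 'c' => match
  Position 2: ('i', 'k', 'g', 'h') => mismatch, stop
LCP = "mc" (length 2)

2


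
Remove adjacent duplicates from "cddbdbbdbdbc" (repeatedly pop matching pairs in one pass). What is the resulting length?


Input: cddbdbbdbdbc
Stack-based adjacent duplicate removal:
  Read 'c': push. Stack: c
  Read 'd': push. Stack: cd
  Read 'd': matches stack top 'd' => pop. Stack: c
  Read 'b': push. Stack: cb
  Read 'd': push. Stack: cbd
  Read 'b': push. Stack: cbdb
  Read 'b': matches stack top 'b' => pop. Stack: cbd
  Read 'd': matches stack top 'd' => pop. Stack: cb
  Read 'b': matches stack top 'b' => pop. Stack: c
  Read 'd': push. Stack: cd
  Read 'b': push. Stack: cdb
  Read 'c': push. Stack: cdbc
Final stack: "cdbc" (length 4)

4


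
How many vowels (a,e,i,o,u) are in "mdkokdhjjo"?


Input: mdkokdhjjo
Checking each character:
  'm' at position 0: consonant
  'd' at position 1: consonant
  'k' at position 2: consonant
  'o' at position 3: vowel (running total: 1)
  'k' at position 4: consonant
  'd' at position 5: consonant
  'h' at position 6: consonant
  'j' at position 7: consonant
  'j' at position 8: consonant
  'o' at position 9: vowel (running total: 2)
Total vowels: 2

2


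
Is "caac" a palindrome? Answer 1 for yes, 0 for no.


Input: caac
Reversed: caac
  Compare pos 0 ('c') with pos 3 ('c'): match
  Compare pos 1 ('a') with pos 2 ('a'): match
Result: palindrome

1


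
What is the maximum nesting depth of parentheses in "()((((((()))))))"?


Input: "()((((((()))))))"
Tracking depth:
  Position 0 '(': depth becomes 1
  Position 1 ')': depth becomes 0
  Position 2 '(': depth becomes 1
  Position 3 '(': depth becomes 2
  Position 4 '(': depth becomes 3
  Position 5 '(': depth becomes 4
  Position 6 '(': depth becomes 5
  Position 7 '(': depth becomes 6
  Position 8 '(': depth becomes 7
  Position 9 ')': depth becomes 6
  Position 10 ')': depth becomes 5
  Position 11 ')': depth becomes 4
  Position 12 ')': depth becomes 3
  Position 13 ')': depth becomes 2
  Position 14 ')': depth becomes 1
  Position 15 ')': depth becomes 0
Maximum depth reached: 7

7


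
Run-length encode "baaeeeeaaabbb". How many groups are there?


Input: baaeeeeaaabbb
Scanning for consecutive runs:
  Group 1: 'b' x 1 (positions 0-0)
  Group 2: 'a' x 2 (positions 1-2)
  Group 3: 'e' x 4 (positions 3-6)
  Group 4: 'a' x 3 (positions 7-9)
  Group 5: 'b' x 3 (positions 10-12)
Total groups: 5

5


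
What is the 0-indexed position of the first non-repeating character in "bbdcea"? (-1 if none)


Input: bbdcea
Character frequencies:
  'a': 1
  'b': 2
  'c': 1
  'd': 1
  'e': 1
Scanning left to right for freq == 1:
  Position 0 ('b'): freq=2, skip
  Position 1 ('b'): freq=2, skip
  Position 2 ('d'): unique! => answer = 2

2


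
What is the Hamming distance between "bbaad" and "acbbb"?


Comparing "bbaad" and "acbbb" position by position:
  Position 0: 'b' vs 'a' => differ
  Position 1: 'b' vs 'c' => differ
  Position 2: 'a' vs 'b' => differ
  Position 3: 'a' vs 'b' => differ
  Position 4: 'd' vs 'b' => differ
Total differences (Hamming distance): 5

5


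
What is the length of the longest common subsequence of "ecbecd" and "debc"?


LCS of "ecbecd" and "debc"
DP table:
           d    e    b    c
      0    0    0    0    0
  e   0    0    1    1    1
  c   0    0    1    1    2
  b   0    0    1    2    2
  e   0    0    1    2    2
  c   0    0    1    2    3
  d   0    1    1    2    3
LCS length = dp[6][4] = 3

3


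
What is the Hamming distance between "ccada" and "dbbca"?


Comparing "ccada" and "dbbca" position by position:
  Position 0: 'c' vs 'd' => differ
  Position 1: 'c' vs 'b' => differ
  Position 2: 'a' vs 'b' => differ
  Position 3: 'd' vs 'c' => differ
  Position 4: 'a' vs 'a' => same
Total differences (Hamming distance): 4

4


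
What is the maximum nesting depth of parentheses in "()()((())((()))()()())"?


Input: "()()((())((()))()()())"
Tracking depth:
  Position 0 '(': depth becomes 1
  Position 1 ')': depth becomes 0
  Position 2 '(': depth becomes 1
  Position 3 ')': depth becomes 0
  Position 4 '(': depth becomes 1
  Position 5 '(': depth becomes 2
  Position 6 '(': depth becomes 3
  Position 7 ')': depth becomes 2
  Position 8 ')': depth becomes 1
  Position 9 '(': depth becomes 2
  Position 10 '(': depth becomes 3
  Position 11 '(': depth becomes 4
  Position 12 ')': depth becomes 3
  Position 13 ')': depth becomes 2
  Position 14 ')': depth becomes 1
  Position 15 '(': depth becomes 2
  Position 16 ')': depth becomes 1
  Position 17 '(': depth becomes 2
  Position 18 ')': depth becomes 1
  Position 19 '(': depth becomes 2
  Position 20 ')': depth becomes 1
  Position 21 ')': depth becomes 0
Maximum depth reached: 4

4


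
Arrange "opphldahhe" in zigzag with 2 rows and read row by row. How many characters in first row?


Zigzag "opphldahhe" into 2 rows:
Placing characters:
  'o' => row 0
  'p' => row 1
  'p' => row 0
  'h' => row 1
  'l' => row 0
  'd' => row 1
  'a' => row 0
  'h' => row 1
  'h' => row 0
  'e' => row 1
Rows:
  Row 0: "oplah"
  Row 1: "phdhe"
First row length: 5

5


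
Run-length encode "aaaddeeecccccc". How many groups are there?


Input: aaaddeeecccccc
Scanning for consecutive runs:
  Group 1: 'a' x 3 (positions 0-2)
  Group 2: 'd' x 2 (positions 3-4)
  Group 3: 'e' x 3 (positions 5-7)
  Group 4: 'c' x 6 (positions 8-13)
Total groups: 4

4


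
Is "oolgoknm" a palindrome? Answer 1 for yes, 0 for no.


Input: oolgoknm
Reversed: mnkogloo
  Compare pos 0 ('o') with pos 7 ('m'): MISMATCH
  Compare pos 1 ('o') with pos 6 ('n'): MISMATCH
  Compare pos 2 ('l') with pos 5 ('k'): MISMATCH
  Compare pos 3 ('g') with pos 4 ('o'): MISMATCH
Result: not a palindrome

0


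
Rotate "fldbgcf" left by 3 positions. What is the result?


Input: "fldbgcf", rotate left by 3
First 3 characters: "fld"
Remaining characters: "bgcf"
Concatenate remaining + first: "bgcf" + "fld" = "bgcffld"

bgcffld


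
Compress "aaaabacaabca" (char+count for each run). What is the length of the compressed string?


Input: aaaabacaabca
Runs:
  'a' x 4 => "a4"
  'b' x 1 => "b1"
  'a' x 1 => "a1"
  'c' x 1 => "c1"
  'a' x 2 => "a2"
  'b' x 1 => "b1"
  'c' x 1 => "c1"
  'a' x 1 => "a1"
Compressed: "a4b1a1c1a2b1c1a1"
Compressed length: 16

16


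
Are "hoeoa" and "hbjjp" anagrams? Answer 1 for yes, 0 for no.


Strings: "hoeoa", "hbjjp"
Sorted first:  aehoo
Sorted second: bhjjp
Differ at position 0: 'a' vs 'b' => not anagrams

0


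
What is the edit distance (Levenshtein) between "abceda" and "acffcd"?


Computing edit distance: "abceda" -> "acffcd"
DP table:
           a    c    f    f    c    d
      0    1    2    3    4    5    6
  a   1    0    1    2    3    4    5
  b   2    1    1    2    3    4    5
  c   3    2    1    2    3    3    4
  e   4    3    2    2    3    4    4
  d   5    4    3    3    3    4    4
  a   6    5    4    4    4    4    5
Edit distance = dp[6][6] = 5

5


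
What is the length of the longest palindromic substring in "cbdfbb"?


Input: "cbdfbb"
Checking substrings for palindromes:
  [4:6] "bb" (len 2) => palindrome
Longest palindromic substring: "bb" with length 2

2


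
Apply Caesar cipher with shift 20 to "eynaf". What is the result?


Caesar cipher: shift "eynaf" by 20
  'e' (pos 4) + 20 = pos 24 = 'y'
  'y' (pos 24) + 20 = pos 18 = 's'
  'n' (pos 13) + 20 = pos 7 = 'h'
  'a' (pos 0) + 20 = pos 20 = 'u'
  'f' (pos 5) + 20 = pos 25 = 'z'
Result: yshuz

yshuz


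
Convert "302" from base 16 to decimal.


Input: "302" in base 16
Positional expansion:
  Digit '3' (value 3) x 16^2 = 768
  Digit '0' (value 0) x 16^1 = 0
  Digit '2' (value 2) x 16^0 = 2
Sum = 770

770


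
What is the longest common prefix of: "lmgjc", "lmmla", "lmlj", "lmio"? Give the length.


Words: lmgjc, lmmla, lmlj, lmio
  Position 0: all 'l' => match
  Position 1: all 'm' => match
  Position 2: ('g', 'm', 'l', 'i') => mismatch, stop
LCP = "lm" (length 2)

2


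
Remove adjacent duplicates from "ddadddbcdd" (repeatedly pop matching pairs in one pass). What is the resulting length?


Input: ddadddbcdd
Stack-based adjacent duplicate removal:
  Read 'd': push. Stack: d
  Read 'd': matches stack top 'd' => pop. Stack: (empty)
  Read 'a': push. Stack: a
  Read 'd': push. Stack: ad
  Read 'd': matches stack top 'd' => pop. Stack: a
  Read 'd': push. Stack: ad
  Read 'b': push. Stack: adb
  Read 'c': push. Stack: adbc
  Read 'd': push. Stack: adbcd
  Read 'd': matches stack top 'd' => pop. Stack: adbc
Final stack: "adbc" (length 4)

4


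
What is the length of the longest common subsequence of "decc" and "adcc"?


LCS of "decc" and "adcc"
DP table:
           a    d    c    c
      0    0    0    0    0
  d   0    0    1    1    1
  e   0    0    1    1    1
  c   0    0    1    2    2
  c   0    0    1    2    3
LCS length = dp[4][4] = 3

3


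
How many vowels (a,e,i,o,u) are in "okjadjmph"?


Input: okjadjmph
Checking each character:
  'o' at position 0: vowel (running total: 1)
  'k' at position 1: consonant
  'j' at position 2: consonant
  'a' at position 3: vowel (running total: 2)
  'd' at position 4: consonant
  'j' at position 5: consonant
  'm' at position 6: consonant
  'p' at position 7: consonant
  'h' at position 8: consonant
Total vowels: 2

2


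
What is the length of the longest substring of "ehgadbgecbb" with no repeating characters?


Input: "ehgadbgecbb"
Sliding window (track last position of each char):
  Position 0 ('e'): window [0,0] length 1 -- new best
  Position 1 ('h'): window [0,1] length 2 -- new best
  Position 2 ('g'): window [0,2] length 3 -- new best
  Position 3 ('a'): window [0,3] length 4 -- new best
  Position 4 ('d'): window [0,4] length 5 -- new best
  Position 5 ('b'): window [0,5] length 6 -- new best
  Position 6 ('g'): repeat (last at 2), move window start to 3
  Position 6 ('g'): window [3,6] length 4
  Position 7 ('e'): window [3,7] length 5
  Position 8 ('c'): window [3,8] length 6
  Position 9 ('b'): repeat (last at 5), move window start to 6
  Position 9 ('b'): window [6,9] length 4
  Position 10 ('b'): repeat (last at 9), move window start to 10
  Position 10 ('b'): window [10,10] length 1
Longest substring with no repeats: "ehgadb" with length 6

6


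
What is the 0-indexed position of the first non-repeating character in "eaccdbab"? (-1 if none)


Input: eaccdbab
Character frequencies:
  'a': 2
  'b': 2
  'c': 2
  'd': 1
  'e': 1
Scanning left to right for freq == 1:
  Position 0 ('e'): unique! => answer = 0

0


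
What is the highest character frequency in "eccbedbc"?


Input: eccbedbc
Character counts:
  'b': 2
  'c': 3
  'd': 1
  'e': 2
Maximum frequency: 3

3


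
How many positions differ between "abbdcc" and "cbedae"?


Comparing "abbdcc" and "cbedae" position by position:
  Position 0: 'a' vs 'c' => DIFFER
  Position 1: 'b' vs 'b' => same
  Position 2: 'b' vs 'e' => DIFFER
  Position 3: 'd' vs 'd' => same
  Position 4: 'c' vs 'a' => DIFFER
  Position 5: 'c' vs 'e' => DIFFER
Positions that differ: 4

4


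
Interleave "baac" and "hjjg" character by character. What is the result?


Interleaving "baac" and "hjjg":
  Position 0: 'b' from first, 'h' from second => "bh"
  Position 1: 'a' from first, 'j' from second => "aj"
  Position 2: 'a' from first, 'j' from second => "aj"
  Position 3: 'c' from first, 'g' from second => "cg"
Result: bhajajcg

bhajajcg


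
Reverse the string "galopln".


Input: galopln
Reading characters right to left:
  Position 6: 'n'
  Position 5: 'l'
  Position 4: 'p'
  Position 3: 'o'
  Position 2: 'l'
  Position 1: 'a'
  Position 0: 'g'
Reversed: nlpolag

nlpolag


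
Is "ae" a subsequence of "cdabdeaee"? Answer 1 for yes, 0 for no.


Check if "ae" is a subsequence of "cdabdeaee"
Greedy scan:
  Position 0 ('c'): no match needed
  Position 1 ('d'): no match needed
  Position 2 ('a'): matches sub[0] = 'a'
  Position 3 ('b'): no match needed
  Position 4 ('d'): no match needed
  Position 5 ('e'): matches sub[1] = 'e'
  Position 6 ('a'): no match needed
  Position 7 ('e'): no match needed
  Position 8 ('e'): no match needed
All 2 characters matched => is a subsequence

1


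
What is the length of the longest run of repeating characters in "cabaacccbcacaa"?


Input: "cabaacccbcacaa"
Scanning for longest run:
  Position 1 ('a'): new char, reset run to 1
  Position 2 ('b'): new char, reset run to 1
  Position 3 ('a'): new char, reset run to 1
  Position 4 ('a'): continues run of 'a', length=2
  Position 5 ('c'): new char, reset run to 1
  Position 6 ('c'): continues run of 'c', length=2
  Position 7 ('c'): continues run of 'c', length=3
  Position 8 ('b'): new char, reset run to 1
  Position 9 ('c'): new char, reset run to 1
  Position 10 ('a'): new char, reset run to 1
  Position 11 ('c'): new char, reset run to 1
  Position 12 ('a'): new char, reset run to 1
  Position 13 ('a'): continues run of 'a', length=2
Longest run: 'c' with length 3

3


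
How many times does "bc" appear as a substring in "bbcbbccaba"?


Searching for "bc" in "bbcbbccaba"
Scanning each position:
  Position 0: "bb" => no
  Position 1: "bc" => MATCH
  Position 2: "cb" => no
  Position 3: "bb" => no
  Position 4: "bc" => MATCH
  Position 5: "cc" => no
  Position 6: "ca" => no
  Position 7: "ab" => no
  Position 8: "ba" => no
Total occurrences: 2

2


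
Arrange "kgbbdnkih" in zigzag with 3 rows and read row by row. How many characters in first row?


Zigzag "kgbbdnkih" into 3 rows:
Placing characters:
  'k' => row 0
  'g' => row 1
  'b' => row 2
  'b' => row 1
  'd' => row 0
  'n' => row 1
  'k' => row 2
  'i' => row 1
  'h' => row 0
Rows:
  Row 0: "kdh"
  Row 1: "gbni"
  Row 2: "bk"
First row length: 3

3


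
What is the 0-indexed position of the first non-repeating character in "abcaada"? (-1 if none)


Input: abcaada
Character frequencies:
  'a': 4
  'b': 1
  'c': 1
  'd': 1
Scanning left to right for freq == 1:
  Position 0 ('a'): freq=4, skip
  Position 1 ('b'): unique! => answer = 1

1


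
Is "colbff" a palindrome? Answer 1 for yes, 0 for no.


Input: colbff
Reversed: ffbloc
  Compare pos 0 ('c') with pos 5 ('f'): MISMATCH
  Compare pos 1 ('o') with pos 4 ('f'): MISMATCH
  Compare pos 2 ('l') with pos 3 ('b'): MISMATCH
Result: not a palindrome

0


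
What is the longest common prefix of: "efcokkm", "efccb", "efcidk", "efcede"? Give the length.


Words: efcokkm, efccb, efcidk, efcede
  Position 0: all 'e' => match
  Position 1: all 'f' => match
  Position 2: all 'c' => match
  Position 3: ('o', 'c', 'i', 'e') => mismatch, stop
LCP = "efc" (length 3)

3


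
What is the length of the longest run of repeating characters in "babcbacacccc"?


Input: "babcbacacccc"
Scanning for longest run:
  Position 1 ('a'): new char, reset run to 1
  Position 2 ('b'): new char, reset run to 1
  Position 3 ('c'): new char, reset run to 1
  Position 4 ('b'): new char, reset run to 1
  Position 5 ('a'): new char, reset run to 1
  Position 6 ('c'): new char, reset run to 1
  Position 7 ('a'): new char, reset run to 1
  Position 8 ('c'): new char, reset run to 1
  Position 9 ('c'): continues run of 'c', length=2
  Position 10 ('c'): continues run of 'c', length=3
  Position 11 ('c'): continues run of 'c', length=4
Longest run: 'c' with length 4

4


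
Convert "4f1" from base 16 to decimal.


Input: "4f1" in base 16
Positional expansion:
  Digit '4' (value 4) x 16^2 = 1024
  Digit 'f' (value 15) x 16^1 = 240
  Digit '1' (value 1) x 16^0 = 1
Sum = 1265

1265


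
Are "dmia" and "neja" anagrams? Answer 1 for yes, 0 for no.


Strings: "dmia", "neja"
Sorted first:  adim
Sorted second: aejn
Differ at position 1: 'd' vs 'e' => not anagrams

0


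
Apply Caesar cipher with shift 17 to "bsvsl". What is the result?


Caesar cipher: shift "bsvsl" by 17
  'b' (pos 1) + 17 = pos 18 = 's'
  's' (pos 18) + 17 = pos 9 = 'j'
  'v' (pos 21) + 17 = pos 12 = 'm'
  's' (pos 18) + 17 = pos 9 = 'j'
  'l' (pos 11) + 17 = pos 2 = 'c'
Result: sjmjc

sjmjc


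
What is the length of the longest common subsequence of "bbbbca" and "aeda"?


LCS of "bbbbca" and "aeda"
DP table:
           a    e    d    a
      0    0    0    0    0
  b   0    0    0    0    0
  b   0    0    0    0    0
  b   0    0    0    0    0
  b   0    0    0    0    0
  c   0    0    0    0    0
  a   0    1    1    1    1
LCS length = dp[6][4] = 1

1


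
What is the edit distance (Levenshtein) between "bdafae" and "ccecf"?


Computing edit distance: "bdafae" -> "ccecf"
DP table:
           c    c    e    c    f
      0    1    2    3    4    5
  b   1    1    2    3    4    5
  d   2    2    2    3    4    5
  a   3    3    3    3    4    5
  f   4    4    4    4    4    4
  a   5    5    5    5    5    5
  e   6    6    6    5    6    6
Edit distance = dp[6][5] = 6

6


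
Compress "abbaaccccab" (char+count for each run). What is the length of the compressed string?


Input: abbaaccccab
Runs:
  'a' x 1 => "a1"
  'b' x 2 => "b2"
  'a' x 2 => "a2"
  'c' x 4 => "c4"
  'a' x 1 => "a1"
  'b' x 1 => "b1"
Compressed: "a1b2a2c4a1b1"
Compressed length: 12

12


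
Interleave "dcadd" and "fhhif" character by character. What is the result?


Interleaving "dcadd" and "fhhif":
  Position 0: 'd' from first, 'f' from second => "df"
  Position 1: 'c' from first, 'h' from second => "ch"
  Position 2: 'a' from first, 'h' from second => "ah"
  Position 3: 'd' from first, 'i' from second => "di"
  Position 4: 'd' from first, 'f' from second => "df"
Result: dfchahdidf

dfchahdidf


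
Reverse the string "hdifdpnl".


Input: hdifdpnl
Reading characters right to left:
  Position 7: 'l'
  Position 6: 'n'
  Position 5: 'p'
  Position 4: 'd'
  Position 3: 'f'
  Position 2: 'i'
  Position 1: 'd'
  Position 0: 'h'
Reversed: lnpdfidh

lnpdfidh


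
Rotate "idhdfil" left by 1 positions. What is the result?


Input: "idhdfil", rotate left by 1
First 1 characters: "i"
Remaining characters: "dhdfil"
Concatenate remaining + first: "dhdfil" + "i" = "dhdfili"

dhdfili


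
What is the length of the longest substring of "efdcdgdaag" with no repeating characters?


Input: "efdcdgdaag"
Sliding window (track last position of each char):
  Position 0 ('e'): window [0,0] length 1 -- new best
  Position 1 ('f'): window [0,1] length 2 -- new best
  Position 2 ('d'): window [0,2] length 3 -- new best
  Position 3 ('c'): window [0,3] length 4 -- new best
  Position 4 ('d'): repeat (last at 2), move window start to 3
  Position 4 ('d'): window [3,4] length 2
  Position 5 ('g'): window [3,5] length 3
  Position 6 ('d'): repeat (last at 4), move window start to 5
  Position 6 ('d'): window [5,6] length 2
  Position 7 ('a'): window [5,7] length 3
  Position 8 ('a'): repeat (last at 7), move window start to 8
  Position 8 ('a'): window [8,8] length 1
  Position 9 ('g'): window [8,9] length 2
Longest substring with no repeats: "efdc" with length 4

4


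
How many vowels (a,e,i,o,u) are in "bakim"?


Input: bakim
Checking each character:
  'b' at position 0: consonant
  'a' at position 1: vowel (running total: 1)
  'k' at position 2: consonant
  'i' at position 3: vowel (running total: 2)
  'm' at position 4: consonant
Total vowels: 2

2


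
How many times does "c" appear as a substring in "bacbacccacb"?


Searching for "c" in "bacbacccacb"
Scanning each position:
  Position 0: "b" => no
  Position 1: "a" => no
  Position 2: "c" => MATCH
  Position 3: "b" => no
  Position 4: "a" => no
  Position 5: "c" => MATCH
  Position 6: "c" => MATCH
  Position 7: "c" => MATCH
  Position 8: "a" => no
  Position 9: "c" => MATCH
  Position 10: "b" => no
Total occurrences: 5

5


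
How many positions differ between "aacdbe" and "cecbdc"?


Comparing "aacdbe" and "cecbdc" position by position:
  Position 0: 'a' vs 'c' => DIFFER
  Position 1: 'a' vs 'e' => DIFFER
  Position 2: 'c' vs 'c' => same
  Position 3: 'd' vs 'b' => DIFFER
  Position 4: 'b' vs 'd' => DIFFER
  Position 5: 'e' vs 'c' => DIFFER
Positions that differ: 5

5


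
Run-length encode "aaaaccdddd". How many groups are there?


Input: aaaaccdddd
Scanning for consecutive runs:
  Group 1: 'a' x 4 (positions 0-3)
  Group 2: 'c' x 2 (positions 4-5)
  Group 3: 'd' x 4 (positions 6-9)
Total groups: 3

3


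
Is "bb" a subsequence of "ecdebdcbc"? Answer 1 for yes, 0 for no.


Check if "bb" is a subsequence of "ecdebdcbc"
Greedy scan:
  Position 0 ('e'): no match needed
  Position 1 ('c'): no match needed
  Position 2 ('d'): no match needed
  Position 3 ('e'): no match needed
  Position 4 ('b'): matches sub[0] = 'b'
  Position 5 ('d'): no match needed
  Position 6 ('c'): no match needed
  Position 7 ('b'): matches sub[1] = 'b'
  Position 8 ('c'): no match needed
All 2 characters matched => is a subsequence

1


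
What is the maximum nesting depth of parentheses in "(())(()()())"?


Input: "(())(()()())"
Tracking depth:
  Position 0 '(': depth becomes 1
  Position 1 '(': depth becomes 2
  Position 2 ')': depth becomes 1
  Position 3 ')': depth becomes 0
  Position 4 '(': depth becomes 1
  Position 5 '(': depth becomes 2
  Position 6 ')': depth becomes 1
  Position 7 '(': depth becomes 2
  Position 8 ')': depth becomes 1
  Position 9 '(': depth becomes 2
  Position 10 ')': depth becomes 1
  Position 11 ')': depth becomes 0
Maximum depth reached: 2

2


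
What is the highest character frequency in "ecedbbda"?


Input: ecedbbda
Character counts:
  'a': 1
  'b': 2
  'c': 1
  'd': 2
  'e': 2
Maximum frequency: 2

2


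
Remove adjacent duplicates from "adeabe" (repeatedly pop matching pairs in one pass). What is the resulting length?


Input: adeabe
Stack-based adjacent duplicate removal:
  Read 'a': push. Stack: a
  Read 'd': push. Stack: ad
  Read 'e': push. Stack: ade
  Read 'a': push. Stack: adea
  Read 'b': push. Stack: adeab
  Read 'e': push. Stack: adeabe
Final stack: "adeabe" (length 6)

6


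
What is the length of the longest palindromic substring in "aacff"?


Input: "aacff"
Checking substrings for palindromes:
  [0:2] "aa" (len 2) => palindrome
  [3:5] "ff" (len 2) => palindrome
Longest palindromic substring: "aa" with length 2

2


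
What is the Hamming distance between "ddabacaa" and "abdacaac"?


Comparing "ddabacaa" and "abdacaac" position by position:
  Position 0: 'd' vs 'a' => differ
  Position 1: 'd' vs 'b' => differ
  Position 2: 'a' vs 'd' => differ
  Position 3: 'b' vs 'a' => differ
  Position 4: 'a' vs 'c' => differ
  Position 5: 'c' vs 'a' => differ
  Position 6: 'a' vs 'a' => same
  Position 7: 'a' vs 'c' => differ
Total differences (Hamming distance): 7

7


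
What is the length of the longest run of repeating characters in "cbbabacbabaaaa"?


Input: "cbbabacbabaaaa"
Scanning for longest run:
  Position 1 ('b'): new char, reset run to 1
  Position 2 ('b'): continues run of 'b', length=2
  Position 3 ('a'): new char, reset run to 1
  Position 4 ('b'): new char, reset run to 1
  Position 5 ('a'): new char, reset run to 1
  Position 6 ('c'): new char, reset run to 1
  Position 7 ('b'): new char, reset run to 1
  Position 8 ('a'): new char, reset run to 1
  Position 9 ('b'): new char, reset run to 1
  Position 10 ('a'): new char, reset run to 1
  Position 11 ('a'): continues run of 'a', length=2
  Position 12 ('a'): continues run of 'a', length=3
  Position 13 ('a'): continues run of 'a', length=4
Longest run: 'a' with length 4

4


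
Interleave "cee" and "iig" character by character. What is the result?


Interleaving "cee" and "iig":
  Position 0: 'c' from first, 'i' from second => "ci"
  Position 1: 'e' from first, 'i' from second => "ei"
  Position 2: 'e' from first, 'g' from second => "eg"
Result: cieieg

cieieg


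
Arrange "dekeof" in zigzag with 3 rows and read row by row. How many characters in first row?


Zigzag "dekeof" into 3 rows:
Placing characters:
  'd' => row 0
  'e' => row 1
  'k' => row 2
  'e' => row 1
  'o' => row 0
  'f' => row 1
Rows:
  Row 0: "do"
  Row 1: "eef"
  Row 2: "k"
First row length: 2

2


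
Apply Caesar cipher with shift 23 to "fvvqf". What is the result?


Caesar cipher: shift "fvvqf" by 23
  'f' (pos 5) + 23 = pos 2 = 'c'
  'v' (pos 21) + 23 = pos 18 = 's'
  'v' (pos 21) + 23 = pos 18 = 's'
  'q' (pos 16) + 23 = pos 13 = 'n'
  'f' (pos 5) + 23 = pos 2 = 'c'
Result: cssnc

cssnc


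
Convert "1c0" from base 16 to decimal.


Input: "1c0" in base 16
Positional expansion:
  Digit '1' (value 1) x 16^2 = 256
  Digit 'c' (value 12) x 16^1 = 192
  Digit '0' (value 0) x 16^0 = 0
Sum = 448

448


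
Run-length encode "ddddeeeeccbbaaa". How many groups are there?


Input: ddddeeeeccbbaaa
Scanning for consecutive runs:
  Group 1: 'd' x 4 (positions 0-3)
  Group 2: 'e' x 4 (positions 4-7)
  Group 3: 'c' x 2 (positions 8-9)
  Group 4: 'b' x 2 (positions 10-11)
  Group 5: 'a' x 3 (positions 12-14)
Total groups: 5

5


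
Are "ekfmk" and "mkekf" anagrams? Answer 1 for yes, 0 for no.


Strings: "ekfmk", "mkekf"
Sorted first:  efkkm
Sorted second: efkkm
Sorted forms match => anagrams

1


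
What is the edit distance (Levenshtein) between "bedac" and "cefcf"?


Computing edit distance: "bedac" -> "cefcf"
DP table:
           c    e    f    c    f
      0    1    2    3    4    5
  b   1    1    2    3    4    5
  e   2    2    1    2    3    4
  d   3    3    2    2    3    4
  a   4    4    3    3    3    4
  c   5    4    4    4    3    4
Edit distance = dp[5][5] = 4

4


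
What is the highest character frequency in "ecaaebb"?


Input: ecaaebb
Character counts:
  'a': 2
  'b': 2
  'c': 1
  'e': 2
Maximum frequency: 2

2


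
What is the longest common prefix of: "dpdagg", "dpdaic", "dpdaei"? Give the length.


Words: dpdagg, dpdaic, dpdaei
  Position 0: all 'd' => match
  Position 1: all 'p' => match
  Position 2: all 'd' => match
  Position 3: all 'a' => match
  Position 4: ('g', 'i', 'e') => mismatch, stop
LCP = "dpda" (length 4)

4


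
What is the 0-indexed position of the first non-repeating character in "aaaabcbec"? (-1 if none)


Input: aaaabcbec
Character frequencies:
  'a': 4
  'b': 2
  'c': 2
  'e': 1
Scanning left to right for freq == 1:
  Position 0 ('a'): freq=4, skip
  Position 1 ('a'): freq=4, skip
  Position 2 ('a'): freq=4, skip
  Position 3 ('a'): freq=4, skip
  Position 4 ('b'): freq=2, skip
  Position 5 ('c'): freq=2, skip
  Position 6 ('b'): freq=2, skip
  Position 7 ('e'): unique! => answer = 7

7


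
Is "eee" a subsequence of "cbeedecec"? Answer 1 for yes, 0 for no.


Check if "eee" is a subsequence of "cbeedecec"
Greedy scan:
  Position 0 ('c'): no match needed
  Position 1 ('b'): no match needed
  Position 2 ('e'): matches sub[0] = 'e'
  Position 3 ('e'): matches sub[1] = 'e'
  Position 4 ('d'): no match needed
  Position 5 ('e'): matches sub[2] = 'e'
  Position 6 ('c'): no match needed
  Position 7 ('e'): no match needed
  Position 8 ('c'): no match needed
All 3 characters matched => is a subsequence

1


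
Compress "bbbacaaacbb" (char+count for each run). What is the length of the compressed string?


Input: bbbacaaacbb
Runs:
  'b' x 3 => "b3"
  'a' x 1 => "a1"
  'c' x 1 => "c1"
  'a' x 3 => "a3"
  'c' x 1 => "c1"
  'b' x 2 => "b2"
Compressed: "b3a1c1a3c1b2"
Compressed length: 12

12


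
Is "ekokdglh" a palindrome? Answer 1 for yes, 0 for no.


Input: ekokdglh
Reversed: hlgdkoke
  Compare pos 0 ('e') with pos 7 ('h'): MISMATCH
  Compare pos 1 ('k') with pos 6 ('l'): MISMATCH
  Compare pos 2 ('o') with pos 5 ('g'): MISMATCH
  Compare pos 3 ('k') with pos 4 ('d'): MISMATCH
Result: not a palindrome

0


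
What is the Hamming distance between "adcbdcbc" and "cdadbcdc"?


Comparing "adcbdcbc" and "cdadbcdc" position by position:
  Position 0: 'a' vs 'c' => differ
  Position 1: 'd' vs 'd' => same
  Position 2: 'c' vs 'a' => differ
  Position 3: 'b' vs 'd' => differ
  Position 4: 'd' vs 'b' => differ
  Position 5: 'c' vs 'c' => same
  Position 6: 'b' vs 'd' => differ
  Position 7: 'c' vs 'c' => same
Total differences (Hamming distance): 5

5


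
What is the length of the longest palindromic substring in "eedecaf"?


Input: "eedecaf"
Checking substrings for palindromes:
  [1:4] "ede" (len 3) => palindrome
  [0:2] "ee" (len 2) => palindrome
Longest palindromic substring: "ede" with length 3

3


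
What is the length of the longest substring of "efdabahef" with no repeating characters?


Input: "efdabahef"
Sliding window (track last position of each char):
  Position 0 ('e'): window [0,0] length 1 -- new best
  Position 1 ('f'): window [0,1] length 2 -- new best
  Position 2 ('d'): window [0,2] length 3 -- new best
  Position 3 ('a'): window [0,3] length 4 -- new best
  Position 4 ('b'): window [0,4] length 5 -- new best
  Position 5 ('a'): repeat (last at 3), move window start to 4
  Position 5 ('a'): window [4,5] length 2
  Position 6 ('h'): window [4,6] length 3
  Position 7 ('e'): window [4,7] length 4
  Position 8 ('f'): window [4,8] length 5
Longest substring with no repeats: "efdab" with length 5

5


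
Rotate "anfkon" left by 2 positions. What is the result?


Input: "anfkon", rotate left by 2
First 2 characters: "an"
Remaining characters: "fkon"
Concatenate remaining + first: "fkon" + "an" = "fkonan"

fkonan


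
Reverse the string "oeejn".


Input: oeejn
Reading characters right to left:
  Position 4: 'n'
  Position 3: 'j'
  Position 2: 'e'
  Position 1: 'e'
  Position 0: 'o'
Reversed: njeeo

njeeo


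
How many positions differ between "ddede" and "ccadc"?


Comparing "ddede" and "ccadc" position by position:
  Position 0: 'd' vs 'c' => DIFFER
  Position 1: 'd' vs 'c' => DIFFER
  Position 2: 'e' vs 'a' => DIFFER
  Position 3: 'd' vs 'd' => same
  Position 4: 'e' vs 'c' => DIFFER
Positions that differ: 4

4


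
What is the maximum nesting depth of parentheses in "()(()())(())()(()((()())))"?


Input: "()(()())(())()(()((()())))"
Tracking depth:
  Position 0 '(': depth becomes 1
  Position 1 ')': depth becomes 0
  Position 2 '(': depth becomes 1
  Position 3 '(': depth becomes 2
  Position 4 ')': depth becomes 1
  Position 5 '(': depth becomes 2
  Position 6 ')': depth becomes 1
  Position 7 ')': depth becomes 0
  Position 8 '(': depth becomes 1
  Position 9 '(': depth becomes 2
  Position 10 ')': depth becomes 1
  Position 11 ')': depth becomes 0
  Position 12 '(': depth becomes 1
  Position 13 ')': depth becomes 0
  Position 14 '(': depth becomes 1
  Position 15 '(': depth becomes 2
  Position 16 ')': depth becomes 1
  Position 17 '(': depth becomes 2
  Position 18 '(': depth becomes 3
  Position 19 '(': depth becomes 4
  Position 20 ')': depth becomes 3
  Position 21 '(': depth becomes 4
  Position 22 ')': depth becomes 3
  Position 23 ')': depth becomes 2
  Position 24 ')': depth becomes 1
  Position 25 ')': depth becomes 0
Maximum depth reached: 4

4


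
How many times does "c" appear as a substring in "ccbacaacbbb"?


Searching for "c" in "ccbacaacbbb"
Scanning each position:
  Position 0: "c" => MATCH
  Position 1: "c" => MATCH
  Position 2: "b" => no
  Position 3: "a" => no
  Position 4: "c" => MATCH
  Position 5: "a" => no
  Position 6: "a" => no
  Position 7: "c" => MATCH
  Position 8: "b" => no
  Position 9: "b" => no
  Position 10: "b" => no
Total occurrences: 4

4


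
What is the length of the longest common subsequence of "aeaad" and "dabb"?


LCS of "aeaad" and "dabb"
DP table:
           d    a    b    b
      0    0    0    0    0
  a   0    0    1    1    1
  e   0    0    1    1    1
  a   0    0    1    1    1
  a   0    0    1    1    1
  d   0    1    1    1    1
LCS length = dp[5][4] = 1

1


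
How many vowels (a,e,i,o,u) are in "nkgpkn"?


Input: nkgpkn
Checking each character:
  'n' at position 0: consonant
  'k' at position 1: consonant
  'g' at position 2: consonant
  'p' at position 3: consonant
  'k' at position 4: consonant
  'n' at position 5: consonant
Total vowels: 0

0


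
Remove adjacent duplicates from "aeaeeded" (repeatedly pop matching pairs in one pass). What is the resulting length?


Input: aeaeeded
Stack-based adjacent duplicate removal:
  Read 'a': push. Stack: a
  Read 'e': push. Stack: ae
  Read 'a': push. Stack: aea
  Read 'e': push. Stack: aeae
  Read 'e': matches stack top 'e' => pop. Stack: aea
  Read 'd': push. Stack: aead
  Read 'e': push. Stack: aeade
  Read 'd': push. Stack: aeaded
Final stack: "aeaded" (length 6)

6


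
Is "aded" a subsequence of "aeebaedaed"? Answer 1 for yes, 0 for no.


Check if "aded" is a subsequence of "aeebaedaed"
Greedy scan:
  Position 0 ('a'): matches sub[0] = 'a'
  Position 1 ('e'): no match needed
  Position 2 ('e'): no match needed
  Position 3 ('b'): no match needed
  Position 4 ('a'): no match needed
  Position 5 ('e'): no match needed
  Position 6 ('d'): matches sub[1] = 'd'
  Position 7 ('a'): no match needed
  Position 8 ('e'): matches sub[2] = 'e'
  Position 9 ('d'): matches sub[3] = 'd'
All 4 characters matched => is a subsequence

1


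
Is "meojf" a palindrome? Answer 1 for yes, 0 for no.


Input: meojf
Reversed: fjoem
  Compare pos 0 ('m') with pos 4 ('f'): MISMATCH
  Compare pos 1 ('e') with pos 3 ('j'): MISMATCH
Result: not a palindrome

0


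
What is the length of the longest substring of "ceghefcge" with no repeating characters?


Input: "ceghefcge"
Sliding window (track last position of each char):
  Position 0 ('c'): window [0,0] length 1 -- new best
  Position 1 ('e'): window [0,1] length 2 -- new best
  Position 2 ('g'): window [0,2] length 3 -- new best
  Position 3 ('h'): window [0,3] length 4 -- new best
  Position 4 ('e'): repeat (last at 1), move window start to 2
  Position 4 ('e'): window [2,4] length 3
  Position 5 ('f'): window [2,5] length 4
  Position 6 ('c'): window [2,6] length 5 -- new best
  Position 7 ('g'): repeat (last at 2), move window start to 3
  Position 7 ('g'): window [3,7] length 5
  Position 8 ('e'): repeat (last at 4), move window start to 5
  Position 8 ('e'): window [5,8] length 4
Longest substring with no repeats: "ghefc" with length 5

5


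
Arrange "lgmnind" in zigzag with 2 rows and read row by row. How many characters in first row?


Zigzag "lgmnind" into 2 rows:
Placing characters:
  'l' => row 0
  'g' => row 1
  'm' => row 0
  'n' => row 1
  'i' => row 0
  'n' => row 1
  'd' => row 0
Rows:
  Row 0: "lmid"
  Row 1: "gnn"
First row length: 4

4


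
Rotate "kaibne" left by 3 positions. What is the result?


Input: "kaibne", rotate left by 3
First 3 characters: "kai"
Remaining characters: "bne"
Concatenate remaining + first: "bne" + "kai" = "bnekai"

bnekai


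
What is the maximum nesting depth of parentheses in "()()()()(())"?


Input: "()()()()(())"
Tracking depth:
  Position 0 '(': depth becomes 1
  Position 1 ')': depth becomes 0
  Position 2 '(': depth becomes 1
  Position 3 ')': depth becomes 0
  Position 4 '(': depth becomes 1
  Position 5 ')': depth becomes 0
  Position 6 '(': depth becomes 1
  Position 7 ')': depth becomes 0
  Position 8 '(': depth becomes 1
  Position 9 '(': depth becomes 2
  Position 10 ')': depth becomes 1
  Position 11 ')': depth becomes 0
Maximum depth reached: 2

2


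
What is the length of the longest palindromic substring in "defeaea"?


Input: "defeaea"
Checking substrings for palindromes:
  [1:4] "efe" (len 3) => palindrome
  [3:6] "eae" (len 3) => palindrome
  [4:7] "aea" (len 3) => palindrome
Longest palindromic substring: "efe" with length 3

3


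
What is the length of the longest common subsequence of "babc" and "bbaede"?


LCS of "babc" and "bbaede"
DP table:
           b    b    a    e    d    e
      0    0    0    0    0    0    0
  b   0    1    1    1    1    1    1
  a   0    1    1    2    2    2    2
  b   0    1    2    2    2    2    2
  c   0    1    2    2    2    2    2
LCS length = dp[4][6] = 2

2


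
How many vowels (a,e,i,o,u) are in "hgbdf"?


Input: hgbdf
Checking each character:
  'h' at position 0: consonant
  'g' at position 1: consonant
  'b' at position 2: consonant
  'd' at position 3: consonant
  'f' at position 4: consonant
Total vowels: 0

0


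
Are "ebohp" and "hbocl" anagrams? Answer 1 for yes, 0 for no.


Strings: "ebohp", "hbocl"
Sorted first:  behop
Sorted second: bchlo
Differ at position 1: 'e' vs 'c' => not anagrams

0


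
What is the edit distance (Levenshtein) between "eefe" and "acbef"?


Computing edit distance: "eefe" -> "acbef"
DP table:
           a    c    b    e    f
      0    1    2    3    4    5
  e   1    1    2    3    3    4
  e   2    2    2    3    3    4
  f   3    3    3    3    4    3
  e   4    4    4    4    3    4
Edit distance = dp[4][5] = 4

4


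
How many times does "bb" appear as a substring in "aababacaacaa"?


Searching for "bb" in "aababacaacaa"
Scanning each position:
  Position 0: "aa" => no
  Position 1: "ab" => no
  Position 2: "ba" => no
  Position 3: "ab" => no
  Position 4: "ba" => no
  Position 5: "ac" => no
  Position 6: "ca" => no
  Position 7: "aa" => no
  Position 8: "ac" => no
  Position 9: "ca" => no
  Position 10: "aa" => no
Total occurrences: 0

0


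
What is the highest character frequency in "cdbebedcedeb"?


Input: cdbebedcedeb
Character counts:
  'b': 3
  'c': 2
  'd': 3
  'e': 4
Maximum frequency: 4

4


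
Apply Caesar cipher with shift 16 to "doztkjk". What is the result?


Caesar cipher: shift "doztkjk" by 16
  'd' (pos 3) + 16 = pos 19 = 't'
  'o' (pos 14) + 16 = pos 4 = 'e'
  'z' (pos 25) + 16 = pos 15 = 'p'
  't' (pos 19) + 16 = pos 9 = 'j'
  'k' (pos 10) + 16 = pos 0 = 'a'
  'j' (pos 9) + 16 = pos 25 = 'z'
  'k' (pos 10) + 16 = pos 0 = 'a'
Result: tepjaza

tepjaza
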